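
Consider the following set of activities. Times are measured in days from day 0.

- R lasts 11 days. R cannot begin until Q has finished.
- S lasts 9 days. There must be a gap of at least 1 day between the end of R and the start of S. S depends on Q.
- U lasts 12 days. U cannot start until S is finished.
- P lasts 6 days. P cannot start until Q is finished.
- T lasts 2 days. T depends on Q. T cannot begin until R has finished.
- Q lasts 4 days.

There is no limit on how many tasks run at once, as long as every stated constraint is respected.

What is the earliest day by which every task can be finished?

37

Nothing blocks Q, so it runs from day 0 to day 4.
R waits on Q (finishes day 4), so it starts at day 4 and finishes at 4 + 11 = day 15.
T has to wait for Q (finishes day 4); R (finishes day 15). The latest of these is day 15, so T runs day 15 to 15 + 2 = day 17.
S has to wait for R (finishes day 15, plus 1-day gap → day 16); Q (finishes day 4). The latest of these is day 16, so S runs day 16 to 16 + 9 = day 25.
U cannot begin until S (finishes day 25). It runs from day 25 to 25 + 12 = day 37.
After Q (finishes day 4), P can start at day 4 and finishes at day 10.
All tasks are finished once the last one completes. Finish times: P at 10, Q at 4, R at 15, S at 25, T at 17, U at 37. The latest is day 37.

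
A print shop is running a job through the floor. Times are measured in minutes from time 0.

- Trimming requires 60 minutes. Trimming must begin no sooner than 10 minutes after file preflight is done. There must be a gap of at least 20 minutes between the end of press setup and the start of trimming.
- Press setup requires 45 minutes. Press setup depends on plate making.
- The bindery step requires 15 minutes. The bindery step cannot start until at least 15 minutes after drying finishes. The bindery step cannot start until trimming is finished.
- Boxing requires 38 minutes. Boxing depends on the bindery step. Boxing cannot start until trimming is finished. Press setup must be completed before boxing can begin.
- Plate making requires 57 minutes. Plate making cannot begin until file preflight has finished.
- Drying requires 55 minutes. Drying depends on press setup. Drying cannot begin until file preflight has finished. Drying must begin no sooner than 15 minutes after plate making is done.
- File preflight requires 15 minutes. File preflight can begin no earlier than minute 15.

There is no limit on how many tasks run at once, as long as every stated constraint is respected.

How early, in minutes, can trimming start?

After its own release at minute 15, file preflight can start at minute 15 and finishes at minute 30.
Plate making waits on file preflight (finishes minute 30), so it starts at minute 30 and finishes at 30 + 57 = minute 87.
After plate making (finishes minute 87), press setup can start at minute 87 and finishes at minute 132.
Trimming waits on file preflight (finishes minute 30, plus 10-minute gap → minute 40); press setup (finishes minute 132, plus 20-minute gap → minute 152). The latest of these is minute 152, which is the earliest trimming can start.

152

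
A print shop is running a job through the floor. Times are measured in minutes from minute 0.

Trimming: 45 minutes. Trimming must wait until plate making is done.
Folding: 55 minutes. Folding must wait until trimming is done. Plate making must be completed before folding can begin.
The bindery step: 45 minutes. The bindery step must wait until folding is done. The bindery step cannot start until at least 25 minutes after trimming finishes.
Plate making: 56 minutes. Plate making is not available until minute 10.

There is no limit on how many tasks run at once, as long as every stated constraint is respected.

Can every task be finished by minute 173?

No

Plate making waits on its own release at minute 10, so it starts at minute 10 and finishes at 10 + 56 = minute 66.
Trimming waits on plate making (finishes minute 66), so it starts at minute 66 and finishes at 66 + 45 = minute 111.
Folding cannot start until trimming (finishes minute 111); plate making (finishes minute 66). The controlling bound is minute 111, so folding finishes at 111 + 55 = minute 166.
The bindery step has to wait for folding (finishes minute 166); trimming (finishes minute 111, plus 25-minute gap → minute 136). The latest of these is minute 166, so the bindery step runs minute 166 to 166 + 45 = minute 211.
The earliest everything can be done is minute 211, which is after the deadline of 173, so it is not possible.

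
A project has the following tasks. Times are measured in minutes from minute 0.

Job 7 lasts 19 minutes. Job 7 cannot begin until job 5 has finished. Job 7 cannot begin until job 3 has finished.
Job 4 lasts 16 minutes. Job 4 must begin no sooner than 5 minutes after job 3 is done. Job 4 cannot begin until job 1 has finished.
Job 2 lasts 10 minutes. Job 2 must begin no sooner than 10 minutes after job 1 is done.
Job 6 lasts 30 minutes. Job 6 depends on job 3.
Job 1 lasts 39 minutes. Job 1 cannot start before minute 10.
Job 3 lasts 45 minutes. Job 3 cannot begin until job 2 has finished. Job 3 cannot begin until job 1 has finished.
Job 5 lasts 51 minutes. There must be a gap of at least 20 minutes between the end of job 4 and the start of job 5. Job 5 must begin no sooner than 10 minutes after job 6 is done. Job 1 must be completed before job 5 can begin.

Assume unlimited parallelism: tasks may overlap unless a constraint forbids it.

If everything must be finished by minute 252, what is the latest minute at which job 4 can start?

146

To finish by minute 252, job 7 (duration 19) must start no later than minute 233.
Job 5 has to be done before job 7 (must start by minute 233). That means finishing by minute 233, i.e. starting by 233 − 51 = minute 182.
Since job 5 (must start by minute 182, minus 20-minute gap → minute 162) depends on it, job 4 must finish by minute 162. Backing off its 16-minute duration gives a latest start of minute 146.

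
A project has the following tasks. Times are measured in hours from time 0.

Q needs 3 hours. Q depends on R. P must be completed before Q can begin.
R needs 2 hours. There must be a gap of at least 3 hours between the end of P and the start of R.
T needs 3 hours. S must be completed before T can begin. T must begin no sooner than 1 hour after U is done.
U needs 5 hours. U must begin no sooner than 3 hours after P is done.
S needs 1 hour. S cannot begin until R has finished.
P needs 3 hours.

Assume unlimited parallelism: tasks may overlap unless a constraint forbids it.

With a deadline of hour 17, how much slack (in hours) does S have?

5

P has no prerequisites, so it starts at hour 0 and finishes at hour 3.
R cannot begin until P (finishes hour 3, plus 3-hour gap → hour 6). It runs from hour 6 to 6 + 2 = hour 8.
S cannot begin until R (finishes hour 8). It runs from hour 8 to 8 + 1 = hour 9.

Working backward from the deadline:
T has no dependents, so it just needs to finish by hour 17. Starting by 17 − 3 = hour 14 achieves that.
Since T (must start by hour 14) depends on it, S must finish by hour 14. Backing off its 1-hour duration gives a latest start of hour 13.
So S can start as early as hour 8 and as late as hour 13, giving 13 − 8 = 5 hours of slack.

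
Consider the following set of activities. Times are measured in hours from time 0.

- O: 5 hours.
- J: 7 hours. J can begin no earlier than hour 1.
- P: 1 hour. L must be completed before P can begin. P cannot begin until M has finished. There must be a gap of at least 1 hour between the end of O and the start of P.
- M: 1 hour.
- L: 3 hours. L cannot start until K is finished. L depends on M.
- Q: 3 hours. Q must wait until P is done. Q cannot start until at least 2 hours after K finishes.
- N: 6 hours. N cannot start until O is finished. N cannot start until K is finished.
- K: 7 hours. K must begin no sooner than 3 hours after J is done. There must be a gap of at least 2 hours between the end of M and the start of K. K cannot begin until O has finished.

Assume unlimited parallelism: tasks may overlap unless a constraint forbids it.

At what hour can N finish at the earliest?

Nothing blocks O, so it runs from hour 0 to hour 5.
Nothing blocks M, so it runs from hour 0 to hour 1.
After its own release at hour 1, J can start at hour 1 and finishes at hour 8.
K cannot start until J (finishes hour 8, plus 3-hour gap → hour 11); M (finishes hour 1, plus 2-hour gap → hour 3); O (finishes hour 5). The controlling bound is hour 11, so K finishes at 11 + 7 = hour 18.
N cannot start until O (finishes hour 5); K (finishes hour 18). The controlling bound is hour 18, so N finishes at 18 + 6 = hour 24.

24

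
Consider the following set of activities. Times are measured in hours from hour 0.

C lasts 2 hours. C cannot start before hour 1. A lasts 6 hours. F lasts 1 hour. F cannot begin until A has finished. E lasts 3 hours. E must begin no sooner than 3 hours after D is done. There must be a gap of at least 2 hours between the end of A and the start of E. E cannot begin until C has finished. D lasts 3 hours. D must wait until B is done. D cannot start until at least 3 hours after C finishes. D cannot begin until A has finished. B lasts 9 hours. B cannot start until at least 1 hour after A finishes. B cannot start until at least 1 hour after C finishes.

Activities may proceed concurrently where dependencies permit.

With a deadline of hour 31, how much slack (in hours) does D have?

6

C waits on its own release at hour 1, so it starts at hour 1 and finishes at 1 + 2 = hour 3.
Nothing blocks A, so it runs from hour 0 to hour 6.
For B: A (finishes hour 6, plus 1-hour gap → hour 7); C (finishes hour 3, plus 1-hour gap → hour 4). Taking the maximum gives a start of hour 7, and it finishes at 7 + 9 = hour 16.
D has to wait for B (finishes hour 16); C (finishes hour 3, plus 3-hour gap → hour 6); A (finishes hour 6). The latest of these is hour 16, so D runs hour 16 to 16 + 3 = hour 19.

Working backward from the deadline:
To finish by hour 31, E (duration 3) must start no later than hour 28.
D has to be done before E (must start by hour 28, minus 3-hour gap → hour 25). That means finishing by hour 25, i.e. starting by 25 − 3 = hour 22.
So D can start as early as hour 16 and as late as hour 22, giving 22 − 16 = 6 hours of slack.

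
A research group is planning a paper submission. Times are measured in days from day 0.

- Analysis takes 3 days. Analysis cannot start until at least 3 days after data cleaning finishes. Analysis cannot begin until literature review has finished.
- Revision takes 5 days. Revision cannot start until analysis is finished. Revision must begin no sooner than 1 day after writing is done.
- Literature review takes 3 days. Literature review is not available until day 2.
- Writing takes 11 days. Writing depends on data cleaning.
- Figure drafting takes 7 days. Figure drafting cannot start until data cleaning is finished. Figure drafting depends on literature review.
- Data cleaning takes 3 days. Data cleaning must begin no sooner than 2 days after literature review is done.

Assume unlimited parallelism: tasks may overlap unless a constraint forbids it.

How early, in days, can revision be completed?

27

After its own release at day 2, literature review can start at day 2 and finishes at day 5.
Data cleaning cannot begin until literature review (finishes day 5, plus 2-day gap → day 7). It runs from day 7 to 7 + 3 = day 10.
After data cleaning (finishes day 10), writing can start at day 10 and finishes at day 21.
Analysis has to wait for data cleaning (finishes day 10, plus 3-day gap → day 13); literature review (finishes day 5). The latest of these is day 13, so analysis runs day 13 to 13 + 3 = day 16.
Revision cannot start until analysis (finishes day 16); writing (finishes day 21, plus 1-day gap → day 22). The controlling bound is day 22, so revision finishes at 22 + 5 = day 27.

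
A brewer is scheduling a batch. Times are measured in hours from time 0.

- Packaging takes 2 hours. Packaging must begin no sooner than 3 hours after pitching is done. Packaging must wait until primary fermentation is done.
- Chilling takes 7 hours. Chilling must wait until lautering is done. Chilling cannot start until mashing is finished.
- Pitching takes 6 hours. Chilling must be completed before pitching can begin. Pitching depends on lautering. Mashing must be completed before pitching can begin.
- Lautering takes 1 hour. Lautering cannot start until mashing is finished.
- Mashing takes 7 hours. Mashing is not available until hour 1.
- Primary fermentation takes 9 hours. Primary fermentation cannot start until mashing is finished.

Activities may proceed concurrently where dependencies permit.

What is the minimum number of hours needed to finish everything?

27

After its own release at hour 1, mashing can start at hour 1 and finishes at hour 8.
After mashing (finishes hour 8), primary fermentation can start at hour 8 and finishes at hour 17.
Lautering cannot begin until mashing (finishes hour 8). It runs from hour 8 to 8 + 1 = hour 9.
Chilling has to wait for lautering (finishes hour 9); mashing (finishes hour 8). The latest of these is hour 9, so chilling runs hour 9 to 9 + 7 = hour 16.
Pitching needs all of chilling (finishes hour 16); lautering (finishes hour 9); mashing (finishes hour 8). That puts its earliest start at hour 16; it finishes at 16 + 6 = hour 22.
Packaging cannot start until pitching (finishes hour 22, plus 3-hour gap → hour 25); primary fermentation (finishes hour 17). The controlling bound is hour 25, so packaging finishes at 25 + 2 = hour 27.
All tasks are finished once the last one completes. Finish times: Mashing at 8, Lautering at 9, Chilling at 16, Pitching at 22, Primary fermentation at 17, Packaging at 27. The latest is hour 27.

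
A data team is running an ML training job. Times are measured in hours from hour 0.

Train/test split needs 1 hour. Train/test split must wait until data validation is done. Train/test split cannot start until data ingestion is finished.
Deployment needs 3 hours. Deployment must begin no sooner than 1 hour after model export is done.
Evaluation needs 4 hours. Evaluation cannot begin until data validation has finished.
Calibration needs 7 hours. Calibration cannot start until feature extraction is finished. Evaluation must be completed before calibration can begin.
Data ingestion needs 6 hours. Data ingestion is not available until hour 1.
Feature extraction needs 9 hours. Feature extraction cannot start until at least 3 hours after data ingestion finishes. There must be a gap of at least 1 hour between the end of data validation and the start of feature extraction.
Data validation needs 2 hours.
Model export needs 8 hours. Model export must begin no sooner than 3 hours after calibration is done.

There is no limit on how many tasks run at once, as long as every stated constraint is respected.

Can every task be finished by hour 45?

Data validation has no prerequisites, so it starts at hour 0 and finishes at hour 2.
Evaluation waits on data validation (finishes hour 2), so it starts at hour 2 and finishes at 2 + 4 = hour 6.
Data ingestion waits on its own release at hour 1, so it starts at hour 1 and finishes at 1 + 6 = hour 7.
For train/test split: data validation (finishes hour 2); data ingestion (finishes hour 7). Taking the maximum gives a start of hour 7, and it finishes at 7 + 1 = hour 8.
Feature extraction has to wait for data ingestion (finishes hour 7, plus 3-hour gap → hour 10); data validation (finishes hour 2, plus 1-hour gap → hour 3). The latest of these is hour 10, so feature extraction runs hour 10 to 10 + 9 = hour 19.
Calibration has to wait for feature extraction (finishes hour 19); evaluation (finishes hour 6). The latest of these is hour 19, so calibration runs hour 19 to 19 + 7 = hour 26.
Model export cannot begin until calibration (finishes hour 26, plus 3-hour gap → hour 29). It runs from hour 29 to 29 + 8 = hour 37.
Deployment cannot begin until model export (finishes hour 37, plus 1-hour gap → hour 38). It runs from hour 38 to 38 + 3 = hour 41.
Every task is finished by hour 41, which is no later than the deadline of 45, so the schedule is feasible.

Yes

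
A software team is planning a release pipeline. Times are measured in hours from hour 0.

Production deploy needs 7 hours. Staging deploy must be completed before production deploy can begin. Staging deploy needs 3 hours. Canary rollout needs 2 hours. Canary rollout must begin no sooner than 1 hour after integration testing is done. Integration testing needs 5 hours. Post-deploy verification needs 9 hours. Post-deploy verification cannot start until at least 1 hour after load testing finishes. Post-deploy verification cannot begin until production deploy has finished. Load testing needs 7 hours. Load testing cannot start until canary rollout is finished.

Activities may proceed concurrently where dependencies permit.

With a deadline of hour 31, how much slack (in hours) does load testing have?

Integration testing can start immediately at hour 0; it finishes at hour 5.
Canary rollout cannot begin until integration testing (finishes hour 5, plus 1-hour gap → hour 6). It runs from hour 6 to 6 + 2 = hour 8.
Load testing cannot begin until canary rollout (finishes hour 8). It runs from hour 8 to 8 + 7 = hour 15.

Working backward from the deadline:
Post-deploy verification must finish by hour 31; it takes 9 hours, so it must start by 31 − 9 = hour 22.
Load testing feeds into post-deploy verification (must start by hour 22, minus 1-hour gap → hour 21); so load testing must finish by hour 21 and therefore start by hour 14.
So load testing can start as early as hour 8 and as late as hour 14, giving 14 − 8 = 6 hours of slack.

6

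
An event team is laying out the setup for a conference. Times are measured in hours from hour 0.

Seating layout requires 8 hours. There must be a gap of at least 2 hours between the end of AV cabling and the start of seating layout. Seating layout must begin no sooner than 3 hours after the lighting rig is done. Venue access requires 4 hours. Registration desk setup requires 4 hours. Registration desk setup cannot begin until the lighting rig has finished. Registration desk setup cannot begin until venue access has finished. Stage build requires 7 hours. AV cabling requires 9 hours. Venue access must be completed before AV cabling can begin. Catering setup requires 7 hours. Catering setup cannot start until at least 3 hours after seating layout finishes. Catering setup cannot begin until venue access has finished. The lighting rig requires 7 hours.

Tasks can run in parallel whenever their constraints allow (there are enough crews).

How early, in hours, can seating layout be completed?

23

Nothing blocks the lighting rig, so it runs from hour 0 to hour 7.
Nothing blocks venue access, so it runs from hour 0 to hour 4.
AV cabling waits on venue access (finishes hour 4), so it starts at hour 4 and finishes at 4 + 9 = hour 13.
Seating layout has to wait for AV cabling (finishes hour 13, plus 2-hour gap → hour 15); the lighting rig (finishes hour 7, plus 3-hour gap → hour 10). The latest of these is hour 15, so seating layout runs hour 15 to 15 + 8 = hour 23.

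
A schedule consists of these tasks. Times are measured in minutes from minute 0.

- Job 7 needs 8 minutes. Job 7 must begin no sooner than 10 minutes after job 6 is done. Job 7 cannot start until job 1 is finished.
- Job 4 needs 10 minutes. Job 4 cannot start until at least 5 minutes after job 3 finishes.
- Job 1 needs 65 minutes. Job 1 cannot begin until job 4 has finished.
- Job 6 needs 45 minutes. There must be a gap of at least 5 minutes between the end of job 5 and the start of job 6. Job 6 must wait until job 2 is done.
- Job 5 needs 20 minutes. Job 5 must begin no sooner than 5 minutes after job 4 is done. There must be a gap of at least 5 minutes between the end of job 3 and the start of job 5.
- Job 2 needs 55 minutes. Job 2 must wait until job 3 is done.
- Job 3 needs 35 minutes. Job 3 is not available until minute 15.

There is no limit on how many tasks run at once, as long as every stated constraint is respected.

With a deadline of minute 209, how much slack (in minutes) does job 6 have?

Job 3 cannot begin until its own release at minute 15. It runs from minute 15 to 15 + 35 = minute 50.
Job 4 waits on job 3 (finishes minute 50, plus 5-minute gap → minute 55), so it starts at minute 55 and finishes at 55 + 10 = minute 65.
Job 5 cannot start until job 4 (finishes minute 65, plus 5-minute gap → minute 70); job 3 (finishes minute 50, plus 5-minute gap → minute 55). The controlling bound is minute 70, so job 5 finishes at 70 + 20 = minute 90.
After job 3 (finishes minute 50), job 2 can start at minute 50 and finishes at minute 105.
For job 6: job 5 (finishes minute 90, plus 5-minute gap → minute 95); job 2 (finishes minute 105). Taking the maximum gives a start of minute 105, and it finishes at 105 + 45 = minute 150.

Working backward from the deadline:
To finish by minute 209, job 7 (duration 8) must start no later than minute 201.
Job 6 must finish before job 7 (must start by minute 201, minus 10-minute gap → minute 191). With a 45-minute duration, job 6 must start by 191 − 45 = minute 146.
So job 6 can start as early as minute 105 and as late as minute 146, giving 146 − 105 = 41 minutes of slack.

41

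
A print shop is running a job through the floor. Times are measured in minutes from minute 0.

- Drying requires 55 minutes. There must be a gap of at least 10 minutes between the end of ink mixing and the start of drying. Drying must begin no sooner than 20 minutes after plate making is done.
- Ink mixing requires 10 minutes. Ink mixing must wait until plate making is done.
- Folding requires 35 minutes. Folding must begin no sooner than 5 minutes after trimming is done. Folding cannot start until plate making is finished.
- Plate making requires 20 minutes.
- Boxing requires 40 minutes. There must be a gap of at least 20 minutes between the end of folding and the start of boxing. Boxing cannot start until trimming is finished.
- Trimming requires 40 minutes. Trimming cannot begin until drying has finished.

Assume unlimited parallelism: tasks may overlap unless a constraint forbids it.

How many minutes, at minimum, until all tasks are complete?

Nothing blocks plate making, so it runs from minute 0 to minute 20.
Ink mixing waits on plate making (finishes minute 20), so it starts at minute 20 and finishes at 20 + 10 = minute 30.
Drying needs all of ink mixing (finishes minute 30, plus 10-minute gap → minute 40); plate making (finishes minute 20, plus 20-minute gap → minute 40). That puts its earliest start at minute 40; it finishes at 40 + 55 = minute 95.
Trimming waits on drying (finishes minute 95), so it starts at minute 95 and finishes at 95 + 40 = minute 135.
Folding needs all of trimming (finishes minute 135, plus 5-minute gap → minute 140); plate making (finishes minute 20). That puts its earliest start at minute 140; it finishes at 140 + 35 = minute 175.
For boxing: folding (finishes minute 175, plus 20-minute gap → minute 195); trimming (finishes minute 135). Taking the maximum gives a start of minute 195, and it finishes at 195 + 40 = minute 235.
All tasks are finished once the last one completes. Finish times: Plate making at 20, Ink mixing at 30, Drying at 95, Trimming at 135, Folding at 175, Boxing at 235. The latest is minute 235.

235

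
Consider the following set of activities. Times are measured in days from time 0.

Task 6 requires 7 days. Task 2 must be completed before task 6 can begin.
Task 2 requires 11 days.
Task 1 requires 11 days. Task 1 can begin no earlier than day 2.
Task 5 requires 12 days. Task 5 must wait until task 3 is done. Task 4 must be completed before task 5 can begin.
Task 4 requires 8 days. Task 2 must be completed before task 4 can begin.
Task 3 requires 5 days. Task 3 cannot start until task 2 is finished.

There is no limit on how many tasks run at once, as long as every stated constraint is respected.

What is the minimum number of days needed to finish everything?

31

Task 2 can start immediately at day 0; it finishes at day 11.
Task 6 cannot begin until task 2 (finishes day 11). It runs from day 11 to 11 + 7 = day 18.
Task 4 cannot begin until task 2 (finishes day 11). It runs from day 11 to 11 + 8 = day 19.
Task 3 waits on task 2 (finishes day 11), so it starts at day 11 and finishes at 11 + 5 = day 16.
For task 5: task 3 (finishes day 16); task 4 (finishes day 19). Taking the maximum gives a start of day 19, and it finishes at 19 + 12 = day 31.
Task 1 waits on its own release at day 2, so it starts at day 2 and finishes at 2 + 11 = day 13.
All tasks are finished once the last one completes. Finish times: Task 1 at 13, Task 2 at 11, Task 3 at 16, Task 4 at 19, Task 5 at 31, Task 6 at 18. The latest is day 31.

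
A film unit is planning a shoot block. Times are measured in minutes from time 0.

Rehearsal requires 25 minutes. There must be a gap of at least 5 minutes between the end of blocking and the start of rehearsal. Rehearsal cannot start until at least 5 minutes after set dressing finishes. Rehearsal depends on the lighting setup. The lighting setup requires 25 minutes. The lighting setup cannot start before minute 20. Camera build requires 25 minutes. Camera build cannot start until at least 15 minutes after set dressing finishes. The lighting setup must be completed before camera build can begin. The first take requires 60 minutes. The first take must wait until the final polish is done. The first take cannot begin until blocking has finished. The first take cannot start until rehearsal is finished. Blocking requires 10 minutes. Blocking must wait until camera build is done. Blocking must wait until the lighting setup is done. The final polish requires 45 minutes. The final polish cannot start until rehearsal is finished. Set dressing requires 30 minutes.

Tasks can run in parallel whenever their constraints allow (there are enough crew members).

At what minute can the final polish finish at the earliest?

The lighting setup cannot begin until its own release at minute 20. It runs from minute 20 to 20 + 25 = minute 45.
Set dressing can start immediately at minute 0; it finishes at minute 30.
For camera build: set dressing (finishes minute 30, plus 15-minute gap → minute 45); the lighting setup (finishes minute 45). Taking the maximum gives a start of minute 45, and it finishes at 45 + 25 = minute 70.
Blocking has to wait for camera build (finishes minute 70); the lighting setup (finishes minute 45). The latest of these is minute 70, so blocking runs minute 70 to 70 + 10 = minute 80.
Rehearsal needs all of blocking (finishes minute 80, plus 5-minute gap → minute 85); set dressing (finishes minute 30, plus 5-minute gap → minute 35); the lighting setup (finishes minute 45). That puts its earliest start at minute 85; it finishes at 85 + 25 = minute 110.
The final polish waits on rehearsal (finishes minute 110), so it starts at minute 110 and finishes at 110 + 45 = minute 155.

155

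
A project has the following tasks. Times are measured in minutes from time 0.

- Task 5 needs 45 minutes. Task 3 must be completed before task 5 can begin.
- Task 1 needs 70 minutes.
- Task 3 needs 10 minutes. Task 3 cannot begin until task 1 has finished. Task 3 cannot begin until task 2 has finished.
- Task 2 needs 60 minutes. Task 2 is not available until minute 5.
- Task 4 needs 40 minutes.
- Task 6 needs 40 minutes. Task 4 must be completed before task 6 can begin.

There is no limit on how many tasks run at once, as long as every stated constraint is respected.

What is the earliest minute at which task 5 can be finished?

125

Task 2 waits on its own release at minute 5, so it starts at minute 5 and finishes at 5 + 60 = minute 65.
Task 1 can start immediately at minute 0; it finishes at minute 70.
Task 3 needs all of task 1 (finishes minute 70); task 2 (finishes minute 65). That puts its earliest start at minute 70; it finishes at 70 + 10 = minute 80.
Task 5 waits on task 3 (finishes minute 80), so it starts at minute 80 and finishes at 80 + 45 = minute 125.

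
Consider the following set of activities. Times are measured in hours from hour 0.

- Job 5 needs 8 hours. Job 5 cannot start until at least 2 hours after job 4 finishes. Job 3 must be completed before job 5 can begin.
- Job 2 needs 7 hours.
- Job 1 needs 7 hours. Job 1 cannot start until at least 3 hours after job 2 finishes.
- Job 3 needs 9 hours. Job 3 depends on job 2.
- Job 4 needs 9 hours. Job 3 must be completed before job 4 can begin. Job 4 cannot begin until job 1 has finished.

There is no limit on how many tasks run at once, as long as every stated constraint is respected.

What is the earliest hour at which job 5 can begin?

Job 2 has no prerequisites, so it starts at hour 0 and finishes at hour 7.
Job 3 waits on job 2 (finishes hour 7), so it starts at hour 7 and finishes at 7 + 9 = hour 16.
After job 2 (finishes hour 7, plus 3-hour gap → hour 10), job 1 can start at hour 10 and finishes at hour 17.
For job 4: job 3 (finishes hour 16); job 1 (finishes hour 17). Taking the maximum gives a start of hour 17, and it finishes at 17 + 9 = hour 26.
Job 5 waits on job 4 (finishes hour 26, plus 2-hour gap → hour 28); job 3 (finishes hour 16). The latest of these is hour 28, which is the earliest job 5 can start.

28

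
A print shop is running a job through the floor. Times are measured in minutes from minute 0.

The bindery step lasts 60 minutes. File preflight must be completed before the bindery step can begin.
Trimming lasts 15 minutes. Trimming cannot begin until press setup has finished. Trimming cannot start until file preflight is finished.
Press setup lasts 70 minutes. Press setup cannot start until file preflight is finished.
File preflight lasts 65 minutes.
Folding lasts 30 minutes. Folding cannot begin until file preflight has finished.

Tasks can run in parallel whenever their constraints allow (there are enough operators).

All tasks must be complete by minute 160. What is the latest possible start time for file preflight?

Nothing follows trimming; the deadline of minute 160 is its only limit. It must start by 160 − 15 = minute 145.
Press setup has to be done before trimming (must start by minute 145). That means finishing by minute 145, i.e. starting by 145 − 70 = minute 75.
Nothing follows folding; the deadline of minute 160 is its only limit. It must start by 160 − 30 = minute 130.
The bindery step has no dependents, so it just needs to finish by minute 160. Starting by 160 − 60 = minute 100 achieves that.
File preflight feeds press setup (must start by minute 75); trimming (must start by minute 145); folding (must start by minute 130); the bindery step (must start by minute 100). Taking the minimum, file preflight must finish by minute 75 and start by 75 − 65 = minute 10.

10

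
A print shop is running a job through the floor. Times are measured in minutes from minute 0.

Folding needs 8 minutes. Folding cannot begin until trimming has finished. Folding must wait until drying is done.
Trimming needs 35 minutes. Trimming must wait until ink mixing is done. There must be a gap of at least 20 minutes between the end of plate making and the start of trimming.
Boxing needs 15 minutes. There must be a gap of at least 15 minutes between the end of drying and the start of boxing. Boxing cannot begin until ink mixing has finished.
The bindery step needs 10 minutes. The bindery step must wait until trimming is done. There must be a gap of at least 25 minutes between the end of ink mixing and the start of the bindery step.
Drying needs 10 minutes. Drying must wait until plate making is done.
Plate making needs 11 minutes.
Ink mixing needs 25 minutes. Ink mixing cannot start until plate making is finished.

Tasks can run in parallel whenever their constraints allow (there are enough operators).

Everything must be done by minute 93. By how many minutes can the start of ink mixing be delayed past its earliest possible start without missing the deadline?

12

Plate making can start immediately at minute 0; it finishes at minute 11.
After plate making (finishes minute 11), ink mixing can start at minute 11 and finishes at minute 36.

Working backward from the deadline:
Folding must finish by minute 93; it takes 8 minutes, so it must start by 93 − 8 = minute 85.
To finish by minute 93, the bindery step (duration 10) must start no later than minute 83.
Trimming has several dependents: folding (must start by minute 85); the bindery step (must start by minute 83). The earliest of those limits is minute 83, so trimming must start by 83 − 35 = minute 48.
To finish by minute 93, boxing (duration 15) must start no later than minute 78.
Ink mixing feeds trimming (must start by minute 48); the bindery step (must start by minute 83, minus 25-minute gap → minute 58); boxing (must start by minute 78). Taking the minimum, ink mixing must finish by minute 48 and start by 48 − 25 = minute 23.
So ink mixing can start as early as minute 11 and as late as minute 23, giving 23 − 11 = 12 minutes of slack.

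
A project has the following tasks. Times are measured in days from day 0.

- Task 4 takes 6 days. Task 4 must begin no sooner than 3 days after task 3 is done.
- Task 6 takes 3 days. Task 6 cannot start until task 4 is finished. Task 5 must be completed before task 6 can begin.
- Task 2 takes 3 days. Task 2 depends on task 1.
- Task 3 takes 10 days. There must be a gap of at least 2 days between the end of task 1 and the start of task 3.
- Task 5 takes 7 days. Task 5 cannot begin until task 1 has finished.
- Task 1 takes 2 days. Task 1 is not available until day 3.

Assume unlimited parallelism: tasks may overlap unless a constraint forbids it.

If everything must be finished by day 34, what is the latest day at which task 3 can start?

Task 6 has no dependents, so it just needs to finish by day 34. Starting by 34 − 3 = day 31 achieves that.
Since task 6 (must start by day 31) depends on it, task 4 must finish by day 31. Backing off its 6-day duration gives a latest start of day 25.
Since task 4 (must start by day 25, minus 3-day gap → day 22) depends on it, task 3 must finish by day 22. Backing off its 10-day duration gives a latest start of day 12.

12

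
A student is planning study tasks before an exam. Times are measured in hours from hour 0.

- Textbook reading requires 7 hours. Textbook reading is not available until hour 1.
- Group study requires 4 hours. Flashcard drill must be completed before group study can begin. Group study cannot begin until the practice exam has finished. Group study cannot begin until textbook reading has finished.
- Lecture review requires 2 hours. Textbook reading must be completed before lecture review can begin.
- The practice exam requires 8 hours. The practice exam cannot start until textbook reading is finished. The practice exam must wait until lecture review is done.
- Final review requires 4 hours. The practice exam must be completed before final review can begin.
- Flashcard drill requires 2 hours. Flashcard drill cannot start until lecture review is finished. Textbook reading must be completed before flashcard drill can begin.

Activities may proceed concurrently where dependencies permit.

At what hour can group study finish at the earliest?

22

Textbook reading waits on its own release at hour 1, so it starts at hour 1 and finishes at 1 + 7 = hour 8.
After textbook reading (finishes hour 8), lecture review can start at hour 8 and finishes at hour 10.
The practice exam needs all of textbook reading (finishes hour 8); lecture review (finishes hour 10). That puts its earliest start at hour 10; it finishes at 10 + 8 = hour 18.
Flashcard drill cannot start until lecture review (finishes hour 10); textbook reading (finishes hour 8). The controlling bound is hour 10, so flashcard drill finishes at 10 + 2 = hour 12.
Group study cannot start until flashcard drill (finishes hour 12); the practice exam (finishes hour 18); textbook reading (finishes hour 8). The controlling bound is hour 18, so group study finishes at 18 + 4 = hour 22.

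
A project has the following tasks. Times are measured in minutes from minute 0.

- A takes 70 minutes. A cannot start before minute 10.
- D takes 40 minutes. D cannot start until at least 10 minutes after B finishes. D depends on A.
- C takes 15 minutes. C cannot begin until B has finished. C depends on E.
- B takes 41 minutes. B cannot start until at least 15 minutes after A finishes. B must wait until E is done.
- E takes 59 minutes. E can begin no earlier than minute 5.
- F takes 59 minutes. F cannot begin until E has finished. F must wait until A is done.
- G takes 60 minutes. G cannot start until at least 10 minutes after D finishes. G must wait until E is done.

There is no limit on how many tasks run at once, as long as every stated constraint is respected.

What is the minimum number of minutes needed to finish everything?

256

E waits on its own release at minute 5, so it starts at minute 5 and finishes at 5 + 59 = minute 64.
A cannot begin until its own release at minute 10. It runs from minute 10 to 10 + 70 = minute 80.
F has to wait for E (finishes minute 64); A (finishes minute 80). The latest of these is minute 80, so F runs minute 80 to 80 + 59 = minute 139.
B cannot start until A (finishes minute 80, plus 15-minute gap → minute 95); E (finishes minute 64). The controlling bound is minute 95, so B finishes at 95 + 41 = minute 136.
D cannot start until B (finishes minute 136, plus 10-minute gap → minute 146); A (finishes minute 80). The controlling bound is minute 146, so D finishes at 146 + 40 = minute 186.
G needs all of D (finishes minute 186, plus 10-minute gap → minute 196); E (finishes minute 64). That puts its earliest start at minute 196; it finishes at 196 + 60 = minute 256.
C needs all of B (finishes minute 136); E (finishes minute 64). That puts its earliest start at minute 136; it finishes at 136 + 15 = minute 151.
All tasks are finished once the last one completes. Finish times: A at 80, B at 136, C at 151, D at 186, E at 64, F at 139, G at 256. The latest is minute 256.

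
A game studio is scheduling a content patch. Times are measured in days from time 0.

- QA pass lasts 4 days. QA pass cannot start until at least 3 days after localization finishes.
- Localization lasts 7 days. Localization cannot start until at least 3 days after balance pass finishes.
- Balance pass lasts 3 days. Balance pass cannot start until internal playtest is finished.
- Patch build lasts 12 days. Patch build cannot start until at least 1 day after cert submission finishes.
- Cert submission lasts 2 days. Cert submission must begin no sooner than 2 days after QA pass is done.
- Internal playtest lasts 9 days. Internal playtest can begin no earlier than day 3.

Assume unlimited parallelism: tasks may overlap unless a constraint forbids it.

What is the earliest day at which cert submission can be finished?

Internal playtest waits on its own release at day 3, so it starts at day 3 and finishes at 3 + 9 = day 12.
After internal playtest (finishes day 12), balance pass can start at day 12 and finishes at day 15.
Localization waits on balance pass (finishes day 15, plus 3-day gap → day 18), so it starts at day 18 and finishes at 18 + 7 = day 25.
QA pass cannot begin until localization (finishes day 25, plus 3-day gap → day 28). It runs from day 28 to 28 + 4 = day 32.
Cert submission cannot begin until QA pass (finishes day 32, plus 2-day gap → day 34). It runs from day 34 to 34 + 2 = day 36.

36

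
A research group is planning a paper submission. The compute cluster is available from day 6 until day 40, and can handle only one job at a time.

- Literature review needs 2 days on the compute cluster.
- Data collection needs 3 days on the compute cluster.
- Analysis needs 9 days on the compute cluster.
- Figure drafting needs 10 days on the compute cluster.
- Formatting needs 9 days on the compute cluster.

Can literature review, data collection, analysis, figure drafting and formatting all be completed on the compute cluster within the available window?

Yes

The compute cluster window is 40 − 6 = 34 days.
Running back to back, the jobs need 2 + 3 + 9 + 10 + 9 = 33 days on the compute cluster.
Since 33 ≤ 34, they fit within the window.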